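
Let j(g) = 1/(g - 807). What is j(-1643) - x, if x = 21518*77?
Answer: -4059370701/2450 ≈ -1.6569e+6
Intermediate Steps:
j(g) = 1/(-807 + g)
x = 1656886
j(-1643) - x = 1/(-807 - 1643) - 1*1656886 = 1/(-2450) - 1656886 = -1/2450 - 1656886 = -4059370701/2450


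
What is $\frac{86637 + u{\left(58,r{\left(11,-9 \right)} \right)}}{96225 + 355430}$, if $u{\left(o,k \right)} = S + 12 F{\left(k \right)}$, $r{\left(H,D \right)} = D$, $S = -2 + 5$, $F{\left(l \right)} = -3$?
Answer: $\frac{86604}{451655} \approx 0.19175$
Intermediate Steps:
$S = 3$
$u{\left(o,k \right)} = -33$ ($u{\left(o,k \right)} = 3 + 12 \left(-3\right) = 3 - 36 = -33$)
$\frac{86637 + u{\left(58,r{\left(11,-9 \right)} \right)}}{96225 + 355430} = \frac{86637 - 33}{96225 + 355430} = \frac{86604}{451655}$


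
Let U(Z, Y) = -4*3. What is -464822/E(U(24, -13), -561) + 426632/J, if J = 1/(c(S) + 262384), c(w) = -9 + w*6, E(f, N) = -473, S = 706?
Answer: 53801283368718/473 ≈ 1.1374e+11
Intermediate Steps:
U(Z, Y) = -12
c(w) = -9 + 6*w
J = 1/266611 (J = 1/((-9 + 6*706) + 262384) = 1/((-9 + 4236) + 262384) = 1/(4227 + 262384) = 1/266611 ≈ 3.7508e-6)
-464822/E(U(24, -13), -561) + 426632/J = -464822/(-473) + 426632/(1/266611) = -464822*(-1/473) + 426632*266611 = 464822/473 + 113744784152 = 53801283368718/473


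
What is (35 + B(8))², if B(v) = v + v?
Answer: 2601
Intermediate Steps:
B(v) = 2*v
(35 + B(8))² = (35 + 2*8)² = (35 + 16)² = 51² = 2601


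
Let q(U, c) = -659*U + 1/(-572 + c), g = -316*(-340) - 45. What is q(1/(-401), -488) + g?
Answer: 45650016839/425060 ≈ 1.0740e+5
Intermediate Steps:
g = 107395 (g = 107440 - 45 = 107395)
q(U, c) = 1/(-572 + c) - 659*U
q(1/(-401), -488) + g = (1 + 376948/(-401) - 659*(-488)/(-401))/(-572 - 488) + 107395 = (1 + 376948*(-1/401) - 659*(-1/401)*(-488))/(-1060) + 107395 = -(1 - 376948/401 - 321592/401)/1060 + 107395 = -1/1060*(-698139/401) + 107395 = 698139/425060 + 107395 = 45650016839/425060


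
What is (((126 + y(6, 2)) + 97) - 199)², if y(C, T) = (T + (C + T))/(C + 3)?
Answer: 51076/81 ≈ 630.57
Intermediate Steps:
y(C, T) = (C + 2*T)/(3 + C)
(((126 + y(6, 2)) + 97) - 199)² = (((126 + (6 + 2*2)/(3 + 6)) + 97) - 199)² = (((126 + (6 + 4)/9) + 97) - 199)² = (((126 + (⅑)*10) + 97) - 199)² = (((126 + 10/9) + 97) - 199)² = ((1144/9 + 97) - 199)² = (2017/9 - 199)² = (226/9)² = 51076/81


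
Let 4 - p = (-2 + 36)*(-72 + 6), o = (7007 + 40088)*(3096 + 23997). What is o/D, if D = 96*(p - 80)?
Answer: 425314945/69376 ≈ 6130.6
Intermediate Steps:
o = 1275944835 (o = 47095*27093 = 1275944835)
p = 2248 (p = 4 - (-2 + 36)*(-72 + 6) = 4 - 34*(-66) = 4 - 1*(-2244) = 4 + 2244 = 2248)
D = 208128 (D = 96*(2248 - 80) = 96*2168 = 208128)
o/D = 1275944835/208128 = 1275944835*(1/208128) = 425314945/69376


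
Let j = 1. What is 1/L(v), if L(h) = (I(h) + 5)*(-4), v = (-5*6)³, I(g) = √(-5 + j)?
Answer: -5/116 + I/58 ≈ -0.043103 + 0.017241*I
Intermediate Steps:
I(g) = 2*I (I(g) = √(-5 + 1) = √(-4) = 2*I)
v = -27000 (v = (-30)³ = -27000)
L(h) = -20 - 8*I (L(h) = (2*I + 5)*(-4) = (5 + 2*I)*(-4) = -20 - 8*I)
1/L(v) = 1/(-20 - 8*I) = (-20 + 8*I)/464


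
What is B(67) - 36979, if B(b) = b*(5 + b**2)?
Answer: 264119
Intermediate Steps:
B(67) - 36979 = 67*(5 + 67**2) - 36979 = 67*(5 + 4489) - 36979 = 67*4494 - 36979 = 301098 - 36979 = 264119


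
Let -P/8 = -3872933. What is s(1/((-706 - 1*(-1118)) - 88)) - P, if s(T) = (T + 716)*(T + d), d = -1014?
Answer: -3328735308839/104976 ≈ -3.1710e+7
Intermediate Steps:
P = 30983464 (P = -8*(-3872933) = 30983464)
s(T) = (-1014 + T)*(716 + T) (s(T) = (T + 716)*(T - 1014) = (716 + T)*(-1014 + T) = (-1014 + T)*(716 + T))
s(1/((-706 - 1*(-1118)) - 88)) - P = (-726024 + (1/((-706 - 1*(-1118)) - 88))² - 298/((-706 - 1*(-1118)) - 88)) - 1*30983464 = (-726024 + (1/((-706 + 1118) - 88))² - 298/((-706 + 1118) - 88)) - 30983464 = (-726024 + (1/(412 - 88))² - 298/(412 - 88)) - 30983464 = (-726024 + (1/324)² - 298/324) - 30983464 = (-726024 + (1/324)² - 298*1/324) - 30983464 = (-726024 + 1/104976 - 149/162) - 30983464 = -76215191975/104976 - 30983464 = -3328735308839/104976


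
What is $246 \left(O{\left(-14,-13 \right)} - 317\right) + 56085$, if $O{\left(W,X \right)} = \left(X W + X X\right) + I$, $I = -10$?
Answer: $61989$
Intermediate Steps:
$O{\left(W,X \right)} = -10 + X^{2} + W X$ ($O{\left(W,X \right)} = \left(X W + X X\right) - 10 = \left(W X + X^{2}\right) - 10 = \left(X^{2} + W X\right) - 10 = -10 + X^{2} + W X$)
$246 \left(O{\left(-14,-13 \right)} - 317\right) + 56085 = 246 \left(\left(-10 + \left(-13\right)^{2} - -182\right) - 317\right) + 56085 = 246 \left(\left(-10 + 169 + 182\right) - 317\right) + 56085 = 246 \left(341 - 317\right) + 56085 = 246 \cdot 24 + 56085 = 5904 + 56085 = 61989$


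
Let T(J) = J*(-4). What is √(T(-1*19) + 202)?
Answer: √278 ≈ 16.673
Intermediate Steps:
T(J) = -4*J
√(T(-1*19) + 202) = √(-(-4)*19 + 202) = √(-4*(-19) + 202) = √(76 + 202) = √278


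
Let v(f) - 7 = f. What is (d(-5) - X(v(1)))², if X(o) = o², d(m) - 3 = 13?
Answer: 2304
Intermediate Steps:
v(f) = 7 + f
d(m) = 16 (d(m) = 3 + 13 = 16)
(d(-5) - X(v(1)))² = (16 - (7 + 1)²)² = (16 - 1*8²)² = (16 - 1*64)² = (16 - 64)² = (-48)² = 2304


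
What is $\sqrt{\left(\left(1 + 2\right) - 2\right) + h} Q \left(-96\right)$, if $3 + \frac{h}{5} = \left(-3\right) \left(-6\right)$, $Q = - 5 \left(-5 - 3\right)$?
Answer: $- 7680 \sqrt{19} \approx -33476.0$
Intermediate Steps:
$Q = 40$ ($Q = \left(-5\right) \left(-8\right) = 40$)
$h = 75$ ($h = -15 + 5 \left(\left(-3\right) \left(-6\right)\right) = -15 + 5 \cdot 18 = -15 + 90 = 75$)
$\sqrt{\left(\left(1 + 2\right) - 2\right) + h} Q \left(-96\right) = \sqrt{\left(\left(1 + 2\right) - 2\right) + 75} \cdot 40 \left(-96\right) = \sqrt{\left(3 - 2\right) + 75} \left(-3840\right) = \sqrt{1 + 75} \left(-3840\right) = \sqrt{76} \left(-3840\right) = 2 \sqrt{19} \left(-3840\right) = - 7680 \sqrt{19}$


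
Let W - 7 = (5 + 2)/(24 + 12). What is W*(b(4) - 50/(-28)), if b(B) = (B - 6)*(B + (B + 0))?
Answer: -7363/72 ≈ -102.26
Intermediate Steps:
W = 259/36 (W = 7 + (5 + 2)/(24 + 12) = 7 + 7/36 = 259/36 ≈ 7.1944)
b(B) = 2*B*(-6 + B) (b(B) = (-6 + B)*(B + B) = (-6 + B)*(2*B) = 2*B*(-6 + B))
W*(b(4) - 50/(-28)) = 259*(2*4*(-6 + 4) - 50/(-28))/36 = 259*(2*4*(-2) - 50*(-1/28))/36 = 259*(-16 + 25/14)/36 = (259/36)*(-199/14) = -7363/72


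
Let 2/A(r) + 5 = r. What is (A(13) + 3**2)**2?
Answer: 1369/16 ≈ 85.563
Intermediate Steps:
A(r) = 2/(-5 + r)
(A(13) + 3**2)**2 = (2/(-5 + 13) + 3**2)**2 = (2/8 + 9)**2 = (2*(1/8) + 9)**2 = (1/4 + 9)**2 = (37/4)**2 = 1369/16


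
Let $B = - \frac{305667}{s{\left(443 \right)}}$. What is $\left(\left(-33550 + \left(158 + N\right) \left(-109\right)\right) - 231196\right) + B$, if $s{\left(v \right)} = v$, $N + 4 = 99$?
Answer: $- \frac{129804756}{443} \approx -2.9301 \cdot 10^{5}$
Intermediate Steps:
$N = 95$ ($N = -4 + 99 = 95$)
$B = - \frac{305667}{443} \approx -689.99$
$\left(\left(-33550 + \left(158 + N\right) \left(-109\right)\right) - 231196\right) + B = \left(\left(-33550 + \left(158 + 95\right) \left(-109\right)\right) - 231196\right) - \frac{305667}{443} = \left(\left(-33550 + 253 \left(-109\right)\right) - 231196\right) - \frac{305667}{443} = \left(\left(-33550 - 27577\right) - 231196\right) - \frac{305667}{443} = \left(-61127 - 231196\right) - \frac{305667}{443} = -292323 - \frac{305667}{443} = - \frac{129804756}{443}$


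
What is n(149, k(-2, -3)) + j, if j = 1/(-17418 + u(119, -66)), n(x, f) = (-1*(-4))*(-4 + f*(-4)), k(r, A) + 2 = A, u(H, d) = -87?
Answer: 1120319/17505 ≈ 64.000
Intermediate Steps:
k(r, A) = -2 + A
n(x, f) = -16 - 16*f (n(x, f) = 4*(-4 - 4*f) = -16 - 16*f)
j = -1/17505 (j = 1/(-17418 - 87) = 1/(-17505) = -1/17505 ≈ -5.7127e-5)
n(149, k(-2, -3)) + j = (-16 - 16*(-2 - 3)) - 1/17505 = (-16 - 16*(-5)) - 1/17505 = (-16 + 80) - 1/17505 = 64 - 1/17505 = 1120319/17505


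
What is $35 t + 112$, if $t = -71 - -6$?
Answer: $-2163$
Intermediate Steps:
$t = -65$ ($t = -71 + 6 = -65$)
$35 t + 112 = 35 \left(-65\right) + 112 = -2275 + 112 = -2163$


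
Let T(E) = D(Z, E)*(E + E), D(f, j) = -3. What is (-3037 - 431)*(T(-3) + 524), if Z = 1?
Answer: -1879656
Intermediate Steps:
T(E) = -6*E (T(E) = -3*(E + E) = -6*E)
(-3037 - 431)*(T(-3) + 524) = (-3037 - 431)*(-6*(-3) + 524) = -3468*(18 + 524) = -3468*542 = -1879656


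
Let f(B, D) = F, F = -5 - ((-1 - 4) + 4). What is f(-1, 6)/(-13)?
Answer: 4/13 ≈ 0.30769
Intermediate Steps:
F = -4 (F = -5 - (-5 + 4) = -5 - 1*(-1) = -5 + 1 = -4)
f(B, D) = -4
f(-1, 6)/(-13) = -4/(-13) = -4*(-1/13) = 4/13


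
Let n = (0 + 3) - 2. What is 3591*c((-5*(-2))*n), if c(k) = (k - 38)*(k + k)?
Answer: -2010960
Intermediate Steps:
n = 1 (n = 3 - 2 = 1)
c(k) = 2*k*(-38 + k) (c(k) = (-38 + k)*(2*k) = 2*k*(-38 + k))
3591*c((-5*(-2))*n) = 3591*(2*(-5*(-2)*1)*(-38 - 5*(-2)*1)) = 3591*(2*(10*1)*(-38 + 10*1)) = 3591*(2*10*(-38 + 10)) = 3591*(2*10*(-28)) = 3591*(-560) = -2010960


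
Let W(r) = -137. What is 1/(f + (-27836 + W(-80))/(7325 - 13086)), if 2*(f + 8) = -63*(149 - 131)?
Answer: -5761/3284602 ≈ -0.0017539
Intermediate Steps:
f = -575 (f = -8 + (-63*(149 - 131))/2 = -8 + (-63*18)/2 = -8 + (½)*(-1134) = -8 - 567 = -575)
1/(f + (-27836 + W(-80))/(7325 - 13086)) = 1/(-575 + (-27836 - 137)/(7325 - 13086)) = 1/(-575 - 27973/(-5761)) = 1/(-575 - 27973*(-1/5761)) = 1/(-575 + 27973/5761) = 1/(-3284602/5761) = -5761/3284602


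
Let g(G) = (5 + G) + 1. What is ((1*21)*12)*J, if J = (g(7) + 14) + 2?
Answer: 7308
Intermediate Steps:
g(G) = 6 + G
J = 29 (J = ((6 + 7) + 14) + 2 = (13 + 14) + 2 = 27 + 2 = 29)
((1*21)*12)*J = ((1*21)*12)*29 = (21*12)*29 = 252*29 = 7308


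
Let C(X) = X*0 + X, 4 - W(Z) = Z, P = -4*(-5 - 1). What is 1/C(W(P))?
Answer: -1/20 ≈ -0.050000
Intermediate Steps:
P = 24 (P = -4*(-6) = 24)
W(Z) = 4 - Z
C(X) = X (C(X) = 0 + X = X)
1/C(W(P)) = 1/(4 - 1*24) = 1/(4 - 24) = 1/(-20) = -1/20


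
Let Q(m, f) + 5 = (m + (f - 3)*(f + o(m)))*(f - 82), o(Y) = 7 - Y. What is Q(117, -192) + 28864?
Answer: -16139059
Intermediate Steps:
Q(m, f) = -5 + (-82 + f)*(m + (-3 + f)*(7 + f - m)) (Q(m, f) = -5 + (m + (f - 3)*(f + (7 - m)))*(f - 82) = -5 + (m + (-3 + f)*(7 + f - m))*(-82 + f) = -5 + (-82 + f)*(m + (-3 + f)*(7 + f - m)))
Q(117, -192) + 28864 = (1717 + (-192)³ - 349*(-192) - 328*117 - 78*(-192)² - 1*117*(-192)² + 86*(-192)*117) + 28864 = (1717 - 7077888 + 67008 - 38376 - 78*36864 - 1*117*36864 - 1931904) + 28864 = (1717 - 7077888 + 67008 - 38376 - 2875392 - 4313088 - 1931904) + 28864 = -16167923 + 28864 = -16139059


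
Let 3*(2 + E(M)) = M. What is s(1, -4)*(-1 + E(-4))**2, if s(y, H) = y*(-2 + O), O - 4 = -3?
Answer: -169/9 ≈ -18.778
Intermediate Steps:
O = 1 (O = 4 - 3 = 1)
E(M) = -2 + M/3
s(y, H) = -y (s(y, H) = y*(-2 + 1) = y*(-1) = -y)
s(1, -4)*(-1 + E(-4))**2 = (-1*1)*(-1 + (-2 + (1/3)*(-4)))**2 = -(-1 + (-2 - 4/3))**2 = -(-1 - 10/3)**2 = -(-13/3)**2 = -1*169/9 = -169/9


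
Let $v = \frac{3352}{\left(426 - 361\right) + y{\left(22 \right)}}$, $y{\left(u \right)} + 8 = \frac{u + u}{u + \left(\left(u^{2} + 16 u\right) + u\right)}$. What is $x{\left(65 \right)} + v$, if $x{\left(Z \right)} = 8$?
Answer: $\frac{76168}{1141} \approx 66.755$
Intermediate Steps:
$y{\left(u \right)} = -8 + \frac{2 u}{u^{2} + 18 u}$ ($y{\left(u \right)} = -8 + \frac{u + u}{u + \left(\left(u^{2} + 16 u\right) + u\right)} = -8 + \frac{2 u}{u + \left(u^{2} + 17 u\right)} = -8 + \frac{2 u}{u^{2} + 18 u}$)
$v = \frac{67040}{1141}$ ($v = \frac{3352}{\left(426 - 361\right) + \frac{2 \left(-71 - 88\right)}{18 + 22}} = \frac{3352}{65 + \frac{2 \left(-71 - 88\right)}{40}} = \frac{3352}{65 + 2 \cdot \frac{1}{40} \left(-159\right)} = \frac{3352}{65 - \frac{159}{20}} = \frac{3352}{\frac{1141}{20}} = 3352 \cdot \frac{20}{1141} = \frac{67040}{1141} \approx 58.755$)
$x{\left(65 \right)} + v = 8 + \frac{67040}{1141} = \frac{76168}{1141}$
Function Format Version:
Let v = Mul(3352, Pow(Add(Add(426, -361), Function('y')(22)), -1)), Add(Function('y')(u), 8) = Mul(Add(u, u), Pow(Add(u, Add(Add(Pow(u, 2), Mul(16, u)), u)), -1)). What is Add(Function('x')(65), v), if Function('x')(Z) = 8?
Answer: Rational(76168, 1141) ≈ 66.755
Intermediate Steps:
Function('y')(u) = Add(-8, Mul(2, u, Pow(Add(Pow(u, 2), Mul(18, u)), -1))) (Function('y')(u) = Add(-8, Mul(Add(u, u), Pow(Add(u, Add(Add(Pow(u, 2), Mul(16, u)), u)), -1))) = Add(-8, Mul(Mul(2, u), Pow(Add(u, Add(Pow(u, 2), Mul(17, u))), -1))) = Add(-8, Mul(Mul(2, u), Pow(Add(Pow(u, 2), Mul(18, u)), -1))) = Add(-8, Mul(2, u, Pow(Add(Pow(u, 2), Mul(18, u)), -1))))
v = Rational(67040, 1141) (v = Mul(3352, Pow(Add(Add(426, -361), Mul(2, Pow(Add(18, 22), -1), Add(-71, Mul(-4, 22)))), -1)) = Mul(3352, Pow(Add(65, Mul(2, Pow(40, -1), Add(-71, -88))), -1)) = Mul(3352, Pow(Add(65, Mul(2, Rational(1, 40), -159)), -1)) = Mul(3352, Pow(Add(65, Rational(-159, 20)), -1)) = Mul(3352, Pow(Rational(1141, 20), -1)) = Mul(3352, Rational(20, 1141)) = Rational(67040, 1141) ≈ 58.755)
Add(Function('x')(65), v) = Add(8, Rational(67040, 1141)) = Rational(76168, 1141)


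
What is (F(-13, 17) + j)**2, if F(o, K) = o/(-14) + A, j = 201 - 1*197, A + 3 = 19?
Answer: 85849/196 ≈ 438.00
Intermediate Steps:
A = 16 (A = -3 + 19 = 16)
j = 4 (j = 201 - 197 = 4)
F(o, K) = 16 - o/14 (F(o, K) = o/(-14) + 16 = -o/14 + 16 = 16 - o/14)
(F(-13, 17) + j)**2 = ((16 - 1/14*(-13)) + 4)**2 = ((16 + 13/14) + 4)**2 = (237/14 + 4)**2 = (293/14)**2 = 85849/196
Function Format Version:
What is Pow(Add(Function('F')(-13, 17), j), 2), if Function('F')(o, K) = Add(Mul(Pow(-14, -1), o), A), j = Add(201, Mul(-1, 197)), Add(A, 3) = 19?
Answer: Rational(85849, 196) ≈ 438.00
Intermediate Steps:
A = 16 (A = Add(-3, 19) = 16)
j = 4 (j = Add(201, -197) = 4)
Function('F')(o, K) = Add(16, Mul(Rational(-1, 14), o)) (Function('F')(o, K) = Add(Mul(Pow(-14, -1), o), 16) = Add(Mul(Rational(-1, 14), o), 16) = Add(16, Mul(Rational(-1, 14), o)))
Pow(Add(Function('F')(-13, 17), j), 2) = Pow(Add(Add(16, Mul(Rational(-1, 14), -13)), 4), 2) = Pow(Add(Add(16, Rational(13, 14)), 4), 2) = Pow(Add(Rational(237, 14), 4), 2) = Pow(Rational(293, 14), 2) = Rational(85849, 196)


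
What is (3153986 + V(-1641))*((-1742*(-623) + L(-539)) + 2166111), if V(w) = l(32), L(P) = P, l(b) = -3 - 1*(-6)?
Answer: 10253107292782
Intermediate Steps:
l(b) = 3 (l(b) = -3 + 6 = 3)
V(w) = 3
(3153986 + V(-1641))*((-1742*(-623) + L(-539)) + 2166111) = (3153986 + 3)*((-1742*(-623) - 539) + 2166111) = 3153989*((1085266 - 539) + 2166111) = 3153989*(1084727 + 2166111) = 3153989*3250838 = 10253107292782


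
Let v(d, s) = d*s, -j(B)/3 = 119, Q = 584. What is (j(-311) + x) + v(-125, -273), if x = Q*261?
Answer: 186192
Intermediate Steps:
j(B) = -357 (j(B) = -3*119 = -357)
x = 152424 (x = 584*261 = 152424)
(j(-311) + x) + v(-125, -273) = (-357 + 152424) - 125*(-273) = 152067 + 34125 = 186192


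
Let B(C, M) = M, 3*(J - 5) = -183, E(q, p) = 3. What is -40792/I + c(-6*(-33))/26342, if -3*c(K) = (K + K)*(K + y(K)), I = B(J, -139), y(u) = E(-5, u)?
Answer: 535427458/1830769 ≈ 292.46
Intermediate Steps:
y(u) = 3
J = -56 (J = 5 + (⅓)*(-183) = 5 - 61 = -56)
I = -139
c(K) = -2*K*(3 + K)/3 (c(K) = -(K + K)*(K + 3)/3 = -2*K*(3 + K)/3)
-40792/I + c(-6*(-33))/26342 = -40792/(-139) - 2*(-6*(-33))*(3 - 6*(-33))/3/26342 = -40792*(-1/139) - ⅔*198*(3 + 198)*(1/26342) = 40792/139 - ⅔*198*201*(1/26342) = 40792/139 - 26532*1/26342 = 40792/139 - 13266/13171 = 535427458/1830769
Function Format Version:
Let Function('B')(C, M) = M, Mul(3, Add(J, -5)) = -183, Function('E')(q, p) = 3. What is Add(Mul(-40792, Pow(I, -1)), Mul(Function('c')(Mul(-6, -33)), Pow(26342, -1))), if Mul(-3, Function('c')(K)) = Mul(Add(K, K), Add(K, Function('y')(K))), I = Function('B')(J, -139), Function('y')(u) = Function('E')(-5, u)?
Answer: Rational(535427458, 1830769) ≈ 292.46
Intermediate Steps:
Function('y')(u) = 3
J = -56 (J = Add(5, Mul(Rational(1, 3), -183)) = Add(5, -61) = -56)
I = -139
Function('c')(K) = Mul(Rational(-2, 3), K, Add(3, K)) (Function('c')(K) = Mul(Rational(-1, 3), Mul(Add(K, K), Add(K, 3))) = Mul(Rational(-1, 3), Mul(Mul(2, K), Add(3, K))) = Mul(Rational(-1, 3), Mul(2, K, Add(3, K))) = Mul(Rational(-2, 3), K, Add(3, K)))
Add(Mul(-40792, Pow(I, -1)), Mul(Function('c')(Mul(-6, -33)), Pow(26342, -1))) = Add(Mul(-40792, Pow(-139, -1)), Mul(Mul(Rational(-2, 3), Mul(-6, -33), Add(3, Mul(-6, -33))), Pow(26342, -1))) = Add(Mul(-40792, Rational(-1, 139)), Mul(Mul(Rational(-2, 3), 198, Add(3, 198)), Rational(1, 26342))) = Add(Rational(40792, 139), Mul(Mul(Rational(-2, 3), 198, 201), Rational(1, 26342))) = Add(Rational(40792, 139), Mul(-26532, Rational(1, 26342))) = Add(Rational(40792, 139), Rational(-13266, 13171)) = Rational(535427458, 1830769)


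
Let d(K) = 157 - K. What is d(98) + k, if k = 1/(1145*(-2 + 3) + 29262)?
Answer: 1794014/30407 ≈ 59.000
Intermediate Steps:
k = 1/30407 (k = 1/(1145*1 + 29262) = 1/(1145 + 29262) = 1/30407 ≈ 3.2887e-5)
d(98) + k = (157 - 1*98) + 1/30407 = (157 - 98) + 1/30407 = 59 + 1/30407 = 1794014/30407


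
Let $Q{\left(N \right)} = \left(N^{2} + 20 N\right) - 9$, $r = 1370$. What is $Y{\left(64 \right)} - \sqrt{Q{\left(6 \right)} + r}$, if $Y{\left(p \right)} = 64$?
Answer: $64 - \sqrt{1517} \approx 25.051$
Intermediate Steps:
$Q{\left(N \right)} = -9 + N^{2} + 20 N$
$Y{\left(64 \right)} - \sqrt{Q{\left(6 \right)} + r} = 64 - \sqrt{\left(-9 + 6^{2} + 20 \cdot 6\right) + 1370} = 64 - \sqrt{\left(-9 + 36 + 120\right) + 1370} = 64 - \sqrt{147 + 1370} = 64 - \sqrt{1517}$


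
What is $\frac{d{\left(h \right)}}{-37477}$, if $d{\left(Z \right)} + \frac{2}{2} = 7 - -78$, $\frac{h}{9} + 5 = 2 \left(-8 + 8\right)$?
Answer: $- \frac{84}{37477} \approx -0.0022414$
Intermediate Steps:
$h = -45$ ($h = -45 + 9 \cdot 2 \left(-8 + 8\right) = -45 + 9 \cdot 2 \cdot 0 = -45 + 9 \cdot 0 = -45 + 0 = -45$)
$d{\left(Z \right)} = 84$ ($d{\left(Z \right)} = -1 + \left(7 - -78\right) = -1 + \left(7 + 78\right) = -1 + 85 = 84$)
$\frac{d{\left(h \right)}}{-37477} = \frac{84}{-37477} = 84 \left(- \frac{1}{37477}\right) = - \frac{84}{37477}$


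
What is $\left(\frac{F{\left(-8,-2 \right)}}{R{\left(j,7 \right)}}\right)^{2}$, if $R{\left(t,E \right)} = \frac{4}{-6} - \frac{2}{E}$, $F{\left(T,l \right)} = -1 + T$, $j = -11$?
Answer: $\frac{35721}{400} \approx 89.302$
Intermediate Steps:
$R{\left(t,E \right)} = - \frac{2}{3} - \frac{2}{E}$ ($R{\left(t,E \right)} = 4 \left(- \frac{1}{6}\right) - \frac{2}{E} = - \frac{2}{3} - \frac{2}{E}$)
$\left(\frac{F{\left(-8,-2 \right)}}{R{\left(j,7 \right)}}\right)^{2} = \left(\frac{-1 - 8}{- \frac{2}{3} - \frac{2}{7}}\right)^{2} = \left(- \frac{9}{- \frac{2}{3} - \frac{2}{7}}\right)^{2} = \left(- \frac{9}{- \frac{20}{21}}\right)^{2} = \left(\left(-9\right) \left(- \frac{21}{20}\right)\right)^{2} = \left(\frac{189}{20}\right)^{2} = \frac{35721}{400}$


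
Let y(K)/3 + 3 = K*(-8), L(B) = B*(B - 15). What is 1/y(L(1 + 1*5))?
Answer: 1/1287 ≈ 0.00077700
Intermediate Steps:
L(B) = B*(-15 + B)
y(K) = -9 - 24*K (y(K) = -9 + 3*(K*(-8)) = -9 + 3*(-8*K) = -9 - 24*K)
1/y(L(1 + 1*5)) = 1/(-9 - 24*(1 + 1*5)*(-15 + (1 + 1*5))) = 1/(-9 - 24*(1 + 5)*(-15 + (1 + 5))) = 1/(-9 - 144*(-15 + 6)) = 1/(-9 - 144*(-9)) = 1/(-9 - 24*(-54)) = 1/(-9 + 1296) = 1/1287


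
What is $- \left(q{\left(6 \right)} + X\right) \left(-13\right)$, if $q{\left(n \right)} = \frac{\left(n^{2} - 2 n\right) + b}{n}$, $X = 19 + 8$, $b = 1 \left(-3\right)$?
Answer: $\frac{793}{2} \approx 396.5$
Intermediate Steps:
$b = -3$
$X = 27$
$q{\left(n \right)} = \frac{-3 + n^{2} - 2 n}{n}$ ($q{\left(n \right)} = \frac{\left(n^{2} - 2 n\right) - 3}{n} = \frac{-3 + n^{2} - 2 n}{n}$)
$- \left(q{\left(6 \right)} + X\right) \left(-13\right) = - \left(\left(-2 + 6 - \frac{3}{6}\right) + 27\right) \left(-13\right) = - \left(\left(-2 + 6 - \frac{1}{2}\right) + 27\right) \left(-13\right) = - \left(\frac{7}{2} + 27\right) \left(-13\right) = - \frac{61 \left(-13\right)}{2} = \left(-1\right) \left(- \frac{793}{2}\right) = \frac{793}{2}$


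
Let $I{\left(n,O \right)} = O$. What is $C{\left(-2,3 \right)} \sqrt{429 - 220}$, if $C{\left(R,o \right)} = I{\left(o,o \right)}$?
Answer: $3 \sqrt{209} \approx 43.37$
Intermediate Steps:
$C{\left(R,o \right)} = o$
$C{\left(-2,3 \right)} \sqrt{429 - 220} = 3 \sqrt{429 - 220} = 3 \sqrt{209}$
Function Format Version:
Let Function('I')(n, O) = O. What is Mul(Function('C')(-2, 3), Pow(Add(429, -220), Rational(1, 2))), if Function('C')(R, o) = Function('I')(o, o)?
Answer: Mul(3, Pow(209, Rational(1, 2))) ≈ 43.370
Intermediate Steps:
Function('C')(R, o) = o
Mul(Function('C')(-2, 3), Pow(Add(429, -220), Rational(1, 2))) = Mul(3, Pow(Add(429, -220), Rational(1, 2))) = Mul(3, Pow(209, Rational(1, 2)))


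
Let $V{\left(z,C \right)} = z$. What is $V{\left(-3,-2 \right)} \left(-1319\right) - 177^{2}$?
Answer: $-27372$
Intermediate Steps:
$V{\left(-3,-2 \right)} \left(-1319\right) - 177^{2} = \left(-3\right) \left(-1319\right) - 177^{2} = 3957 - 31329 = -27372$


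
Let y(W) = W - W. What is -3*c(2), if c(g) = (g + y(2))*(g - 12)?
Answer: 60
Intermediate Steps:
y(W) = 0
c(g) = g*(-12 + g) (c(g) = (g + 0)*(g - 12) = g*(-12 + g))
-3*c(2) = -6*(-12 + 2) = -6*(-10) = -3*(-20) = 60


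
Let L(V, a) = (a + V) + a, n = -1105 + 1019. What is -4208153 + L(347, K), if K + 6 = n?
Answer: -4207990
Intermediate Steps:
n = -86
K = -92 (K = -6 - 86 = -92)
L(V, a) = V + 2*a (L(V, a) = (V + a) + a = V + 2*a)
-4208153 + L(347, K) = -4208153 + (347 + 2*(-92)) = -4208153 + (347 - 184) = -4208153 + 163 = -4207990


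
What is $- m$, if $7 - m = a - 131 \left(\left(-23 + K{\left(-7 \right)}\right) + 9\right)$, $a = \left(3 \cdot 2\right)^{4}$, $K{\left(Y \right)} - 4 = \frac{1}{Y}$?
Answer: $\frac{18324}{7} \approx 2617.7$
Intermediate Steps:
$K{\left(Y \right)} = 4 + \frac{1}{Y}$
$a = 1296$ ($a = 6^{4} = 1296$)
$m = - \frac{18324}{7}$ ($m = 7 - \left(1296 - 131 \left(\left(-23 + \left(4 + \frac{1}{-7}\right)\right) + 9\right)\right) = 7 - \left(1296 - 131 \left(\left(-23 + \left(4 - \frac{1}{7}\right)\right) + 9\right)\right) = 7 - \left(1296 - 131 \left(\left(-23 + \frac{27}{7}\right) + 9\right)\right) = 7 - \left(1296 - 131 \left(- \frac{134}{7} + 9\right)\right) = 7 - \left(1296 - - \frac{9301}{7}\right) = 7 - \left(1296 + \frac{9301}{7}\right) = 7 - \frac{18373}{7} = - \frac{18324}{7} \approx -2617.7$)
$- m = \left(-1\right) \left(- \frac{18324}{7}\right) = \frac{18324}{7}$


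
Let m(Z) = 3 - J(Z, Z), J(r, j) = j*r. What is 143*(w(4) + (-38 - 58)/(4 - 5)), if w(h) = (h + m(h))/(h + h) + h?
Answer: 113113/8 ≈ 14139.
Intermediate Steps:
m(Z) = 3 - Z**2 (m(Z) = 3 - Z*Z = 3 - Z**2)
w(h) = h + (3 + h - h**2)/(2*h) (w(h) = (h + (3 - h**2))/(h + h) + h = (3 + h - h**2)/((2*h)) + h = (3 + h - h**2)*(1/(2*h)) + h = (3 + h - h**2)/(2*h) + h = h + (3 + h - h**2)/(2*h))
143*(w(4) + (-38 - 58)/(4 - 5)) = 143*((1/2)*(3 + 4 + 4**2)/4 + (-38 - 58)/(4 - 5)) = 143*((1/2)*(1/4)*(3 + 4 + 16) - 96/(-1)) = 143*((1/2)*(1/4)*23 - 96*(-1)) = 143*(23/8 + 96) = 143*(791/8) = 113113/8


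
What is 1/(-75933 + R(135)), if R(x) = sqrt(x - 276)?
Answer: -25311/1921940210 - I*sqrt(141)/5765820630 ≈ -1.3169e-5 - 2.0594e-9*I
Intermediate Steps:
R(x) = sqrt(-276 + x)
1/(-75933 + R(135)) = 1/(-75933 + sqrt(-276 + 135)) = 1/(-75933 + sqrt(-141)) = 1/(-75933 + I*sqrt(141))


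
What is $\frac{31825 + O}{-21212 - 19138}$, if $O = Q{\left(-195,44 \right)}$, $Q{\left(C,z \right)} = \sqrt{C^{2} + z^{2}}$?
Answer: $- \frac{1273}{1614} - \frac{\sqrt{39961}}{40350} \approx -0.79368$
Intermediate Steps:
$O = \sqrt{39961}$ ($O = \sqrt{\left(-195\right)^{2} + 44^{2}} = \sqrt{38025 + 1936} = \sqrt{39961} \approx 199.9$)
$\frac{31825 + O}{-21212 - 19138} = \frac{31825 + \sqrt{39961}}{-21212 - 19138} = \frac{31825 + \sqrt{39961}}{-40350} = \left(31825 + \sqrt{39961}\right) \left(- \frac{1}{40350}\right) = - \frac{1273}{1614} - \frac{\sqrt{39961}}{40350}$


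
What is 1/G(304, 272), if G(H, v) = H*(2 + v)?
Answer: 1/83296 ≈ 1.2005e-5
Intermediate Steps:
1/G(304, 272) = 1/(304*(2 + 272)) = 1/(304*274) = 1/83296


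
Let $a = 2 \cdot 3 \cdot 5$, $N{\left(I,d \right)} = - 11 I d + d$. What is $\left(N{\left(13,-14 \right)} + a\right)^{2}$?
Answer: $4072324$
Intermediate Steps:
$N{\left(I,d \right)} = d - 11 I d$ ($N{\left(I,d \right)} = - 11 I d + d = d - 11 I d$)
$a = 30$ ($a = 6 \cdot 5 = 30$)
$\left(N{\left(13,-14 \right)} + a\right)^{2} = \left(- 14 \left(1 - 143\right) + 30\right)^{2} = \left(\left(-14\right) \left(-142\right) + 30\right)^{2} = \left(1988 + 30\right)^{2} = 2018^{2} = 4072324$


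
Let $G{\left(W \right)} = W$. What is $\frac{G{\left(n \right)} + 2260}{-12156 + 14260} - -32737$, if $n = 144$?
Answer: $\frac{17220263}{526} \approx 32738.0$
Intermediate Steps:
$\frac{G{\left(n \right)} + 2260}{-12156 + 14260} - -32737 = \frac{144 + 2260}{-12156 + 14260} - -32737 = \frac{2404}{2104} + 32737 = 2404 \cdot \frac{1}{2104} + 32737 = \frac{601}{526} + 32737 = \frac{17220263}{526}$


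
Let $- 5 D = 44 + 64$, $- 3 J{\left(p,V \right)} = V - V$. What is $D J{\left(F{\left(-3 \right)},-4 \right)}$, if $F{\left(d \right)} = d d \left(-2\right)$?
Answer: $0$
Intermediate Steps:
$F{\left(d \right)} = - 2 d^{2}$ ($F{\left(d \right)} = d^{2} \left(-2\right) = - 2 d^{2}$)
$J{\left(p,V \right)} = 0$ ($J{\left(p,V \right)} = - \frac{V - V}{3} = \left(- \frac{1}{3}\right) 0 = 0$)
$D = - \frac{108}{5}$ ($D = - \frac{44 + 64}{5} = \left(- \frac{1}{5}\right) 108 = - \frac{108}{5} \approx -21.6$)
$D J{\left(F{\left(-3 \right)},-4 \right)} = \left(- \frac{108}{5}\right) 0 = 0$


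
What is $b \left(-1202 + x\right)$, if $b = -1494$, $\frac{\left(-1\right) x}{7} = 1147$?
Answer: $13791114$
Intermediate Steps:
$x = -8029$ ($x = \left(-7\right) 1147 = -8029$)
$b \left(-1202 + x\right) = - 1494 \left(-1202 - 8029\right) = \left(-1494\right) \left(-9231\right) = 13791114$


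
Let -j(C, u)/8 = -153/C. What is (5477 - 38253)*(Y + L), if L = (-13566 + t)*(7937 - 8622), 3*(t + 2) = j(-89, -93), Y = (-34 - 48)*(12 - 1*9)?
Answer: -27119868819856/89 ≈ -3.0472e+11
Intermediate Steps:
Y = -246 (Y = -82*(12 - 9) = -82*3 = -246)
j(C, u) = 1224/C (j(C, u) = -(-1224)/C = 1224/C)
t = -586/89 (t = -2 + (1224/(-89))/3 = -2 + (1224*(-1/89))/3 = -2 + (⅓)*(-1224/89) = -2 - 408/89 = -586/89 ≈ -6.5843)
L = 827452600/89 (L = (-13566 - 586/89)*(7937 - 8622) = -1207960/89*(-685) = 827452600/89 ≈ 9.2972e+6)
(5477 - 38253)*(Y + L) = (5477 - 38253)*(-246 + 827452600/89) = -32776*827430706/89 = -27119868819856/89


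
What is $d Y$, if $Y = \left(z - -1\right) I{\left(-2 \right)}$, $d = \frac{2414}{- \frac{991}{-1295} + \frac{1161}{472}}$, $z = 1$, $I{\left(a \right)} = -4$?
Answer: $- \frac{11804266880}{1971247} \approx -5988.2$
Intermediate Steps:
$d = \frac{1475533360}{1971247}$ ($d = \frac{2414}{\left(-991\right) \left(- \frac{1}{1295}\right) + 1161 \cdot \frac{1}{472}} = \frac{2414}{\frac{991}{1295} + \frac{1161}{472}} = \frac{2414}{\frac{1971247}{611240}} = 2414 \cdot \frac{611240}{1971247} = \frac{1475533360}{1971247} \approx 748.53$)
$Y = -8$ ($Y = \left(1 - -1\right) \left(-4\right) = \left(1 + \left(-3 + 4\right)\right) \left(-4\right) = \left(1 + 1\right) \left(-4\right) = 2 \left(-4\right) = -8$)
$d Y = \frac{1475533360}{1971247} \left(-8\right) = - \frac{11804266880}{1971247}$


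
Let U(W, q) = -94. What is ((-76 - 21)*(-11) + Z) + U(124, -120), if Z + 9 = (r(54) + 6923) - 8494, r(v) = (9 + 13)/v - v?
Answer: -17836/27 ≈ -660.59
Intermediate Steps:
r(v) = -v + 22/v (r(v) = 22/v - v = -v + 22/v)
Z = -44107/27 (Z = -9 + (((-1*54 + 22/54) + 6923) - 8494) = -9 + (((-54 + 22*(1/54)) + 6923) - 8494) = -9 + (((-54 + 11/27) + 6923) - 8494) = -9 + ((-1447/27 + 6923) - 8494) = -9 + (185474/27 - 8494) = -9 - 43864/27 = -44107/27 ≈ -1633.6)
((-76 - 21)*(-11) + Z) + U(124, -120) = ((-76 - 21)*(-11) - 44107/27) - 94 = (-97*(-11) - 44107/27) - 94 = (1067 - 44107/27) - 94 = -15298/27 - 94 = -17836/27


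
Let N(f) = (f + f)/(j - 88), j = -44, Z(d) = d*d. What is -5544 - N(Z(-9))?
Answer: -121941/22 ≈ -5542.8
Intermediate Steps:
Z(d) = d**2
N(f) = -f/66 (N(f) = (f + f)/(-44 - 88) = (2*f)/(-132) = (2*f)*(-1/132) = -f/66)
-5544 - N(Z(-9)) = -5544 - (-1)*(-9)**2/66 = -5544 - (-1)*81/66 = -5544 - 1*(-27/22) = -5544 + 27/22 = -121941/22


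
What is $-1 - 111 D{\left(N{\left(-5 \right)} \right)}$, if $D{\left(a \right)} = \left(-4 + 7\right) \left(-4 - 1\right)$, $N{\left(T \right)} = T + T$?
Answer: $1664$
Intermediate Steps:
$N{\left(T \right)} = 2 T$
$D{\left(a \right)} = -15$ ($D{\left(a \right)} = 3 \left(-5\right) = -15$)
$-1 - 111 D{\left(N{\left(-5 \right)} \right)} = -1 - -1665 = -1 + 1665 = 1664$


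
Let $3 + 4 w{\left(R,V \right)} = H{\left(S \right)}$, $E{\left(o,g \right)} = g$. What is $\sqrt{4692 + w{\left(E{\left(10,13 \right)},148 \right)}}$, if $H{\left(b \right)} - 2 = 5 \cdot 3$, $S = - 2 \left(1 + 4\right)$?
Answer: $\frac{\sqrt{18782}}{2} \approx 68.524$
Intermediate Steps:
$S = -10$ ($S = \left(-2\right) 5 = -10$)
$H{\left(b \right)} = 17$ ($H{\left(b \right)} = 2 + 5 \cdot 3 = 2 + 15 = 17$)
$w{\left(R,V \right)} = \frac{7}{2}$ ($w{\left(R,V \right)} = - \frac{3}{4} + \frac{1}{4} \cdot 17 = - \frac{3}{4} + \frac{17}{4} = \frac{7}{2}$)
$\sqrt{4692 + w{\left(E{\left(10,13 \right)},148 \right)}} = \sqrt{4692 + \frac{7}{2}} = \sqrt{\frac{9391}{2}} = \frac{\sqrt{18782}}{2}$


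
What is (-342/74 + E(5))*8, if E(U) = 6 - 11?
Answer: -2848/37 ≈ -76.973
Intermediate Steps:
E(U) = -5
(-342/74 + E(5))*8 = (-342/74 - 5)*8 = (-342*1/74 - 5)*8 = (-171/37 - 5)*8 = -356/37*8 = -2848/37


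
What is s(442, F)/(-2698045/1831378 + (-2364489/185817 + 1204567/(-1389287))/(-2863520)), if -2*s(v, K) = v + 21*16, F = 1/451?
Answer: 43885796492242048279171280/166205036634085150813467 ≈ 264.05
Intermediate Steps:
F = 1/451 ≈ 0.0022173
s(v, K) = -168 - v/2 (s(v, K) = -(v + 21*16)/2 = -(v + 336)/2 = -(336 + v)/2 = -168 - v/2)
s(442, F)/(-2698045/1831378 + (-2364489/185817 + 1204567/(-1389287))/(-2863520)) = (-168 - ½*442)/(-2698045/1831378 + (-2364489/185817 + 1204567/(-1389287))/(-2863520)) = (-168 - 221)/(-2698045*1/1831378 + (-2364489*1/185817 + 1204567*(-1/1389287))*(-1/2863520)) = -389/(-2698045/1831378 + (-788163/61939 - 1204567/1389287)*(-1/2863520)) = -389/(-2698045/1831378 - 1169594285194/86051047493*(-1/2863520)) = -389/(-2698045/1831378 + 584797142597/123204447758577680) = -389/(-166205036634085150813467/112816957563604237221520) = -389*(-112816957563604237221520/166205036634085150813467) = 43885796492242048279171280/166205036634085150813467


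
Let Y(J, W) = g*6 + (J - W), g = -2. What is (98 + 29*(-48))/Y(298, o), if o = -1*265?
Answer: -1294/551 ≈ -2.3485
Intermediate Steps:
o = -265
Y(J, W) = -12 + J - W (Y(J, W) = -2*6 + (J - W) = -12 + (J - W) = -12 + J - W)
(98 + 29*(-48))/Y(298, o) = (98 + 29*(-48))/(-12 + 298 - 1*(-265)) = (98 - 1392)/(-12 + 298 + 265) = -1294/551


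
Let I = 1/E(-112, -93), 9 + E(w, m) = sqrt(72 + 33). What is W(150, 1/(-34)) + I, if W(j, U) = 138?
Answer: 1107/8 + sqrt(105)/24 ≈ 138.80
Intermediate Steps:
E(w, m) = -9 + sqrt(105) (E(w, m) = -9 + sqrt(72 + 33) = -9 + sqrt(105))
I = 1/(-9 + sqrt(105)) ≈ 0.80196
W(150, 1/(-34)) + I = 138 + (3/8 + sqrt(105)/24) = 1107/8 + sqrt(105)/24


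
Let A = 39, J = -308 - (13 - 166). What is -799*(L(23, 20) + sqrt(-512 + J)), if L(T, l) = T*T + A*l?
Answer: -1045891 - 799*I*sqrt(667) ≈ -1.0459e+6 - 20635.0*I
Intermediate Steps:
J = -155 (J = -308 - 1*(-153) = -308 + 153 = -155)
L(T, l) = T**2 + 39*l (L(T, l) = T*T + 39*l = T**2 + 39*l)
-799*(L(23, 20) + sqrt(-512 + J)) = -799*((23**2 + 39*20) + sqrt(-512 - 155)) = -799*((529 + 780) + sqrt(-667)) = -799*(1309 + I*sqrt(667)) = -1045891 - 799*I*sqrt(667)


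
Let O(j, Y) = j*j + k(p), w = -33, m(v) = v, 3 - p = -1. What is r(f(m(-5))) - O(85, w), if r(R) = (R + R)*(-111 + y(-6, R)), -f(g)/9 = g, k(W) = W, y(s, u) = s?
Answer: -17759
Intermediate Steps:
p = 4 (p = 3 - 1*(-1) = 3 + 1 = 4)
f(g) = -9*g
r(R) = -234*R (r(R) = (R + R)*(-111 - 6) = (2*R)*(-117) = -234*R)
O(j, Y) = 4 + j**2 (O(j, Y) = j*j + 4 = j**2 + 4 = 4 + j**2)
r(f(m(-5))) - O(85, w) = -(-2106)*(-5) - (4 + 85**2) = -234*45 - (4 + 7225) = -10530 - 1*7229 = -10530 - 7229 = -17759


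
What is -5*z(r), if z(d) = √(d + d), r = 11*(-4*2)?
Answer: -20*I*√11 ≈ -66.333*I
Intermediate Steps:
r = -88 (r = 11*(-8) = -88)
z(d) = √2*√d (z(d) = √(2*d) = √2*√d)
-5*z(r) = -5*√2*√(-88) = -5*√2*2*I*√22 = -20*I*√11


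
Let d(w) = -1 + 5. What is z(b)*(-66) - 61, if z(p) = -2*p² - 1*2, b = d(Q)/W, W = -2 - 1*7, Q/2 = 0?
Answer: 2621/27 ≈ 97.074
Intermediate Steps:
Q = 0 (Q = 2*0 = 0)
d(w) = 4
W = -9 (W = -2 - 7 = -9)
b = -4/9 (b = 4/(-9) = 4*(-⅑) = -4/9 ≈ -0.44444)
z(p) = -2 - 2*p² (z(p) = -2*p² - 2 = -2 - 2*p²)
z(b)*(-66) - 61 = (-2 - 2*(-4/9)²)*(-66) - 61 = (-2 - 2*16/81)*(-66) - 61 = (-2 - 32/81)*(-66) - 61 = -194/81*(-66) - 61 = 4268/27 - 61 = 2621/27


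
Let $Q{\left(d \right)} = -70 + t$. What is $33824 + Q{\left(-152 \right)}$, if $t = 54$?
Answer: $33808$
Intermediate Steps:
$Q{\left(d \right)} = -16$ ($Q{\left(d \right)} = -70 + 54 = -16$)
$33824 + Q{\left(-152 \right)} = 33824 - 16 = 33808$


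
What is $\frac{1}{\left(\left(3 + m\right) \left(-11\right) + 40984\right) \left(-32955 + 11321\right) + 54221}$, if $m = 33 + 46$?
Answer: $- \frac{1}{867079767} \approx -1.1533 \cdot 10^{-9}$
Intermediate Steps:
$m = 79$
$\frac{1}{\left(\left(3 + m\right) \left(-11\right) + 40984\right) \left(-32955 + 11321\right) + 54221} = \frac{1}{\left(\left(3 + 79\right) \left(-11\right) + 40984\right) \left(-32955 + 11321\right) + 54221} = \frac{1}{\left(82 \left(-11\right) + 40984\right) \left(-21634\right) + 54221} = \frac{1}{\left(-902 + 40984\right) \left(-21634\right) + 54221} = \frac{1}{40082 \left(-21634\right) + 54221} = \frac{1}{-867133988 + 54221} = \frac{1}{-867079767} = - \frac{1}{867079767}$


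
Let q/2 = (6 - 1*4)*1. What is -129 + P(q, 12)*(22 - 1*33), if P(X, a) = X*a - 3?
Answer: -624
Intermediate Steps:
q = 4 (q = 2*((6 - 1*4)*1) = 2*((6 - 4)*1) = 2*(2*1) = 2*2 = 4)
P(X, a) = -3 + X*a
-129 + P(q, 12)*(22 - 1*33) = -129 + (-3 + 4*12)*(22 - 1*33) = -129 + (-3 + 48)*(22 - 33) = -129 + 45*(-11) = -129 - 495 = -624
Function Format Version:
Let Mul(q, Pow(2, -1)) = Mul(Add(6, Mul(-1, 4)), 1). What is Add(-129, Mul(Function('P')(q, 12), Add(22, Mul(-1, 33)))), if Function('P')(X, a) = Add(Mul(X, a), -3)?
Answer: -624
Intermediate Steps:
q = 4 (q = Mul(2, Mul(Add(6, Mul(-1, 4)), 1)) = Mul(2, Mul(Add(6, -4), 1)) = Mul(2, Mul(2, 1)) = Mul(2, 2) = 4)
Function('P')(X, a) = Add(-3, Mul(X, a))
Add(-129, Mul(Function('P')(q, 12), Add(22, Mul(-1, 33)))) = Add(-129, Mul(Add(-3, Mul(4, 12)), Add(22, Mul(-1, 33)))) = Add(-129, Mul(Add(-3, 48), Add(22, -33))) = Add(-129, Mul(45, -11)) = Add(-129, -495) = -624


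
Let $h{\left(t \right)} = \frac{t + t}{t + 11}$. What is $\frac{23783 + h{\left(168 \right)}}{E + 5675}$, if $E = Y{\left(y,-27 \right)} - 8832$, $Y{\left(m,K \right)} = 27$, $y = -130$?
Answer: $- \frac{4257493}{560270} \approx -7.599$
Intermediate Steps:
$h{\left(t \right)} = \frac{2 t}{11 + t}$
$E = -8805$ ($E = 27 - 8832 = -8805$)
$\frac{23783 + h{\left(168 \right)}}{E + 5675} = \frac{23783 + 2 \cdot 168 \frac{1}{11 + 168}}{-8805 + 5675} = \frac{23783 + 2 \cdot 168 \cdot \frac{1}{179}}{-3130} = \left(23783 + 2 \cdot 168 \cdot \frac{1}{179}\right) \left(- \frac{1}{3130}\right) = \left(23783 + \frac{336}{179}\right) \left(- \frac{1}{3130}\right) = \frac{4257493}{179} \left(- \frac{1}{3130}\right) = - \frac{4257493}{560270}$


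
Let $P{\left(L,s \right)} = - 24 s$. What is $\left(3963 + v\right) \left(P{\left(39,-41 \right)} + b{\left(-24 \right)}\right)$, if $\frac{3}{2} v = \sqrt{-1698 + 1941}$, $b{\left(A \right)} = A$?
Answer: $3804480 + 5760 \sqrt{3} \approx 3.8145 \cdot 10^{6}$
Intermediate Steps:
$v = 6 \sqrt{3}$ ($v = \frac{2 \sqrt{-1698 + 1941}}{3} = \frac{2 \sqrt{243}}{3} = \frac{2 \cdot 9 \sqrt{3}}{3} = 6 \sqrt{3} \approx 10.392$)
$\left(3963 + v\right) \left(P{\left(39,-41 \right)} + b{\left(-24 \right)}\right) = \left(3963 + 6 \sqrt{3}\right) \left(\left(-24\right) \left(-41\right) - 24\right) = \left(3963 + 6 \sqrt{3}\right) \left(984 - 24\right) = \left(3963 + 6 \sqrt{3}\right) 960 = 3804480 + 5760 \sqrt{3}$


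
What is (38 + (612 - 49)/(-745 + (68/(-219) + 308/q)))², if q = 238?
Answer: 10642589094555625/7672750420729 ≈ 1387.1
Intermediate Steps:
(38 + (612 - 49)/(-745 + (68/(-219) + 308/q)))² = (38 + (612 - 49)/(-745 + (68/(-219) + 308/238)))² = (38 + 563/(-745 + (68*(-1/219) + 308*(1/238))))² = (38 + 563/(-745 + (-68/219 + 22/17)))² = (38 + 563/(-745 + 3662/3723))² = (38 + 563/(-2769973/3723))² = (38 + 563*(-3723/2769973))² = (38 - 2096049/2769973)² = (103162925/2769973)² = 10642589094555625/7672750420729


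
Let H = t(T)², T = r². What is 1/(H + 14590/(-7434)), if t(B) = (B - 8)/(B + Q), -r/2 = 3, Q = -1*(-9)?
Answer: -836325/1317583 ≈ -0.63474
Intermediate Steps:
Q = 9
r = -6 (r = -2*3 = -6)
T = 36 (T = (-6)² = 36)
t(B) = (-8 + B)/(9 + B) (t(B) = (B - 8)/(B + 9) = (-8 + B)/(9 + B))
H = 784/2025 (H = ((-8 + 36)/(9 + 36))² = (28/45)² = 784/2025 ≈ 0.38716)
1/(H + 14590/(-7434)) = 1/(784/2025 + 14590/(-7434)) = 1/(784/2025 + 14590*(-1/7434)) = 1/(784/2025 - 7295/3717) = 1/(-1317583/836325) = -836325/1317583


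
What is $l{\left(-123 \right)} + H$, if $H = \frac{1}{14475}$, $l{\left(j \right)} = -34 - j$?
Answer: $\frac{1288276}{14475} \approx 89.0$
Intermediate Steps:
$H = \frac{1}{14475} \approx 6.9085 \cdot 10^{-5}$
$l{\left(-123 \right)} + H = \left(-34 - -123\right) + \frac{1}{14475} = \left(-34 + 123\right) + \frac{1}{14475} = 89 + \frac{1}{14475} = \frac{1288276}{14475}$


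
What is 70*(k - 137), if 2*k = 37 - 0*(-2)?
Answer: -8295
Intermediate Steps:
k = 37/2 (k = (37 - 0*(-2))/2 = (37 - 1*0)/2 = (37 + 0)/2 = (½)*37 = 37/2 ≈ 18.500)
70*(k - 137) = 70*(37/2 - 137) = 70*(-237/2) = -8295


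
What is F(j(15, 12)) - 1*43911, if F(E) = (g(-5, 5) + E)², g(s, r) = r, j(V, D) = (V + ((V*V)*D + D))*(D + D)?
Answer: 4284051298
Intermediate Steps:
j(V, D) = 2*D*(D + V + D*V²) (j(V, D) = (V + (V²*D + D))*(2*D) = (V + (D*V² + D))*(2*D) = (V + (D + D*V²))*(2*D) = (D + V + D*V²)*(2*D) = 2*D*(D + V + D*V²))
F(E) = (5 + E)²
F(j(15, 12)) - 1*43911 = (5 + 2*12*(12 + 15 + 12*15²))² - 1*43911 = (5 + 2*12*(12 + 15 + 12*225))² - 43911 = (5 + 2*12*(12 + 15 + 2700))² - 43911 = (5 + 2*12*2727)² - 43911 = (5 + 65448)² - 43911 = 65453² - 43911 = 4284095209 - 43911 = 4284051298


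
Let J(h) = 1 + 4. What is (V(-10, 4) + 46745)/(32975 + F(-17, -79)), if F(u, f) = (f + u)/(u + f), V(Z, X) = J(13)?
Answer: 23375/16488 ≈ 1.4177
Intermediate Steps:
J(h) = 5
V(Z, X) = 5
F(u, f) = 1 (F(u, f) = (f + u)/(f + u) = 1)
(V(-10, 4) + 46745)/(32975 + F(-17, -79)) = (5 + 46745)/(32975 + 1) = 46750/32976 = 46750*(1/32976) = 23375/16488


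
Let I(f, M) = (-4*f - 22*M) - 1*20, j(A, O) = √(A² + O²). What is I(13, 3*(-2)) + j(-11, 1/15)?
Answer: 60 + √27226/15 ≈ 71.000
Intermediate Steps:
I(f, M) = -20 - 22*M - 4*f (I(f, M) = (-22*M - 4*f) - 20 = -20 - 22*M - 4*f)
I(13, 3*(-2)) + j(-11, 1/15) = (-20 - 66*(-2) - 4*13) + √((-11)² + (1/15)²) = (-20 - 22*(-6) - 52) + √(121 + (1/15)²) = (-20 + 132 - 52) + √(121 + 1/225) = 60 + √(27226/225) = 60 + √27226/15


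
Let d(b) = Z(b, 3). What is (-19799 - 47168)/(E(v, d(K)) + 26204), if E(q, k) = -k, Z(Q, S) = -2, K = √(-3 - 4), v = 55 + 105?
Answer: -66967/26206 ≈ -2.5554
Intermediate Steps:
v = 160
K = I*√7 (K = √(-7) = I*√7 ≈ 2.6458*I)
d(b) = -2
(-19799 - 47168)/(E(v, d(K)) + 26204) = (-19799 - 47168)/(-1*(-2) + 26204) = -66967/(2 + 26204) = -66967/26206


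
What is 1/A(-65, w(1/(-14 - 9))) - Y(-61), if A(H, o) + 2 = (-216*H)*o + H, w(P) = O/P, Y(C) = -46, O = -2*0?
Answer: 3081/67 ≈ 45.985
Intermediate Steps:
O = 0
w(P) = 0 (w(P) = 0/P = 0)
A(H, o) = -2 + H - 216*H*o (A(H, o) = -2 + ((-216*H)*o + H) = -2 + (-216*H*o + H) = -2 + (H - 216*H*o) = -2 + H - 216*H*o)
1/A(-65, w(1/(-14 - 9))) - Y(-61) = 1/(-2 - 65 - 216*(-65)*0) - 1*(-46) = 1/(-2 - 65 + 0) + 46 = 1/(-67) + 46 = -1/67 + 46 = 3081/67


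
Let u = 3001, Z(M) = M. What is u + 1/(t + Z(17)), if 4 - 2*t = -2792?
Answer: 4246416/1415 ≈ 3001.0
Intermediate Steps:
t = 1398 (t = 2 - 1/2*(-2792) = 2 + 1396 = 1398)
u + 1/(t + Z(17)) = 3001 + 1/(1398 + 17) = 3001 + 1/1415 = 4246416/1415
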